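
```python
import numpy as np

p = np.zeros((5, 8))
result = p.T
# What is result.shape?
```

(8, 5)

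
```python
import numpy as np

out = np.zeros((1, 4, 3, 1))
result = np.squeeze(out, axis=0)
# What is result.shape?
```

(4, 3, 1)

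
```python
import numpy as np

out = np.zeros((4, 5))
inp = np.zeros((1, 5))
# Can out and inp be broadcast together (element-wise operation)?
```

Yes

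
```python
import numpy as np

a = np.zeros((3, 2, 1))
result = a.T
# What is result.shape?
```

(1, 2, 3)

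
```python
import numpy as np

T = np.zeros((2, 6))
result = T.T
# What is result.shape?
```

(6, 2)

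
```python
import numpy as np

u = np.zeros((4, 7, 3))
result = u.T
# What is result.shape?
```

(3, 7, 4)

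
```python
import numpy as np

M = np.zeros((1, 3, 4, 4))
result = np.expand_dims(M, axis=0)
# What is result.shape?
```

(1, 1, 3, 4, 4)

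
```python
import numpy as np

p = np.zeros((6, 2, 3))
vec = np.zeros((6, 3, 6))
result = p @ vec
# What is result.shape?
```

(6, 2, 6)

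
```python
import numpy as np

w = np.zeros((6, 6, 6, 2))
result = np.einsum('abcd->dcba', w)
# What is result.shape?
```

(2, 6, 6, 6)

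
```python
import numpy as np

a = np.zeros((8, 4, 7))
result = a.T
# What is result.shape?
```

(7, 4, 8)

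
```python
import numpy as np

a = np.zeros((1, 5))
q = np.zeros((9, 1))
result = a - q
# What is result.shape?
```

(9, 5)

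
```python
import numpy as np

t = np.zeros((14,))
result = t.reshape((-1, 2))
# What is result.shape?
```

(7, 2)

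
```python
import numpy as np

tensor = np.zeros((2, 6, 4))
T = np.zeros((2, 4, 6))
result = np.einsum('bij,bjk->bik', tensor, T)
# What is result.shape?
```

(2, 6, 6)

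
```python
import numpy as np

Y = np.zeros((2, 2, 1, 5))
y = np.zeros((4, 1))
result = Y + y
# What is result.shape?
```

(2, 2, 4, 5)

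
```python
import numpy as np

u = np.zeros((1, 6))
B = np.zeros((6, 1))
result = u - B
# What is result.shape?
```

(6, 6)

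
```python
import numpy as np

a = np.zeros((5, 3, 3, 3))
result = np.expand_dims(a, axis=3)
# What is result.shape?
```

(5, 3, 3, 1, 3)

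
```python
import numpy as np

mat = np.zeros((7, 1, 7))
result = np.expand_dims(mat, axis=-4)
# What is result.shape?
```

(1, 7, 1, 7)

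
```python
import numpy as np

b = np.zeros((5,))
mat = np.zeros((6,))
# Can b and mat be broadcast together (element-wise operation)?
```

No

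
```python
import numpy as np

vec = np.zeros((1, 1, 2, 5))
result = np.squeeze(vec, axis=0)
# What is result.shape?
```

(1, 2, 5)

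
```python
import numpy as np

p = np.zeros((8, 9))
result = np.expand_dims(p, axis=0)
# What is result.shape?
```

(1, 8, 9)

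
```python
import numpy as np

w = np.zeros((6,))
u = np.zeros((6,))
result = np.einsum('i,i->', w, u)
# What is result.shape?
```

()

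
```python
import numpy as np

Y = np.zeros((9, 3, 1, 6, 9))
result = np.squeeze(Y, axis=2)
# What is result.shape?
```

(9, 3, 6, 9)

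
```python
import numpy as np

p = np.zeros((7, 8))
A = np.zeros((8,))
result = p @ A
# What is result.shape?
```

(7,)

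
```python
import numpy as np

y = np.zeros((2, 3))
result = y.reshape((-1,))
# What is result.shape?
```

(6,)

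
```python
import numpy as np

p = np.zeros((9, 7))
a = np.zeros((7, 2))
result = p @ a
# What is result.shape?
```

(9, 2)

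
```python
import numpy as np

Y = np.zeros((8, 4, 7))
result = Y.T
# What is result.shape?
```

(7, 4, 8)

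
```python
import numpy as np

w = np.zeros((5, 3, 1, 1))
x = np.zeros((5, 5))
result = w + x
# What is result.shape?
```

(5, 3, 5, 5)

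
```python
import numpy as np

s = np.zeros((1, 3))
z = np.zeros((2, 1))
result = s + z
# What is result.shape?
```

(2, 3)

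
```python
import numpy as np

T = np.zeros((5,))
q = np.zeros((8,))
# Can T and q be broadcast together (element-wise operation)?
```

No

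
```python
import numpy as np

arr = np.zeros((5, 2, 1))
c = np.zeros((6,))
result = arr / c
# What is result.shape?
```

(5, 2, 6)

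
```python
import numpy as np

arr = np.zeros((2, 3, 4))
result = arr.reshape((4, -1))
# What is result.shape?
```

(4, 6)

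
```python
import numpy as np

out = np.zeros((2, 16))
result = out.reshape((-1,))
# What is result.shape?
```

(32,)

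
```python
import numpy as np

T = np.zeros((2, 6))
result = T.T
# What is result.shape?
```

(6, 2)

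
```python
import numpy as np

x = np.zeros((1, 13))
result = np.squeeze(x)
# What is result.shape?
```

(13,)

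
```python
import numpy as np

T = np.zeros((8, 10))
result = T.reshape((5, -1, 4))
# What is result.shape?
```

(5, 4, 4)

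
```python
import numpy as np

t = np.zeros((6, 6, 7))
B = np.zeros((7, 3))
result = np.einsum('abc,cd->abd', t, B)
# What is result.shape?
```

(6, 6, 3)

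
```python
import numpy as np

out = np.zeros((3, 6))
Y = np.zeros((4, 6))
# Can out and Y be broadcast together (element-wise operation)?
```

No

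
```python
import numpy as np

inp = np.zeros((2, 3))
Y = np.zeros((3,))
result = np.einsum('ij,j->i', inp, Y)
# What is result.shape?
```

(2,)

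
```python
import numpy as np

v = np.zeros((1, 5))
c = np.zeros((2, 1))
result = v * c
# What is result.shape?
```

(2, 5)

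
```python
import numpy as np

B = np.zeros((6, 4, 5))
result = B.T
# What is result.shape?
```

(5, 4, 6)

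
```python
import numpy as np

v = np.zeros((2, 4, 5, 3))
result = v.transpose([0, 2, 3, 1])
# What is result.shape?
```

(2, 5, 3, 4)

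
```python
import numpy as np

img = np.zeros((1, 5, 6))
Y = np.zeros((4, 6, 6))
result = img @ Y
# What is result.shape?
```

(4, 5, 6)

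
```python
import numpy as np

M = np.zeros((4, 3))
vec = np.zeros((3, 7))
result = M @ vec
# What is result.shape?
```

(4, 7)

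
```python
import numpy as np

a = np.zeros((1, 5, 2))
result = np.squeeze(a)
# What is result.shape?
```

(5, 2)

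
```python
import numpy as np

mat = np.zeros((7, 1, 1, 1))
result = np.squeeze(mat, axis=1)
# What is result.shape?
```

(7, 1, 1)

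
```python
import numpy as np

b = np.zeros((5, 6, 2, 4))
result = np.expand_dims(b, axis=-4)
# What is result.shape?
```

(5, 1, 6, 2, 4)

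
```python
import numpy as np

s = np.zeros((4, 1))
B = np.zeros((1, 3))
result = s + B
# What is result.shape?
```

(4, 3)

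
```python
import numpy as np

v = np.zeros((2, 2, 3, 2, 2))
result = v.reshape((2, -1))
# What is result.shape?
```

(2, 24)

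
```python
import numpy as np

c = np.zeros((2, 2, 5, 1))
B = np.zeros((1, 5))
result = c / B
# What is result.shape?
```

(2, 2, 5, 5)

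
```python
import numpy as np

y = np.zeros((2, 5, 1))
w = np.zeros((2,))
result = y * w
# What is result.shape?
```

(2, 5, 2)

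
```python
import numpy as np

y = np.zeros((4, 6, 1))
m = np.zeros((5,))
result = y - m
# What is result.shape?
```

(4, 6, 5)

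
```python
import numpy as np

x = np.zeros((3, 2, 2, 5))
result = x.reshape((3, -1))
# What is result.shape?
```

(3, 20)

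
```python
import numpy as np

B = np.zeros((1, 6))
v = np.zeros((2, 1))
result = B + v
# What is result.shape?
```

(2, 6)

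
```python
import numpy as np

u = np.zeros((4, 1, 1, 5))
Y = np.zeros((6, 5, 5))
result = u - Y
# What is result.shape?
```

(4, 6, 5, 5)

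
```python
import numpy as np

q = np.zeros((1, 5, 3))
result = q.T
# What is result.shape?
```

(3, 5, 1)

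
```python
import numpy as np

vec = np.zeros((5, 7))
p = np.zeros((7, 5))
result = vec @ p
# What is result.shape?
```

(5, 5)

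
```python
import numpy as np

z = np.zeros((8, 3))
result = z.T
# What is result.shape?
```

(3, 8)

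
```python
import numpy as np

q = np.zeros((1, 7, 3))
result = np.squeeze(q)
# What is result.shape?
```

(7, 3)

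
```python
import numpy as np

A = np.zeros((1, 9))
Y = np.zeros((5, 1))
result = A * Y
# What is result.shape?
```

(5, 9)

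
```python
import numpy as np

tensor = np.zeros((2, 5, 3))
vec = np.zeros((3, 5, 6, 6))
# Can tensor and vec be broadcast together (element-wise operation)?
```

No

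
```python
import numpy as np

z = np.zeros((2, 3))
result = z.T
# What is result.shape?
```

(3, 2)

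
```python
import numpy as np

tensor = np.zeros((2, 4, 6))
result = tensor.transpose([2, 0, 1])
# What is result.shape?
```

(6, 2, 4)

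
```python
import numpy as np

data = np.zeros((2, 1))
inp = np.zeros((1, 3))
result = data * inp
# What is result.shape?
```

(2, 3)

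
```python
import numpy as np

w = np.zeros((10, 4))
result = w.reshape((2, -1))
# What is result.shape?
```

(2, 20)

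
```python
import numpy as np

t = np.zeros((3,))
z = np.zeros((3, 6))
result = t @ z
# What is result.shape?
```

(6,)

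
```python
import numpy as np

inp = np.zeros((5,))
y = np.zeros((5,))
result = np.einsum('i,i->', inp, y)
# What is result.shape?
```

()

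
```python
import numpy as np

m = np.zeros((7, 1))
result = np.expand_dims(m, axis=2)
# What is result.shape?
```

(7, 1, 1)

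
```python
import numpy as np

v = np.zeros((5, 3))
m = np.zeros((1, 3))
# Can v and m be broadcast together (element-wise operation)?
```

Yes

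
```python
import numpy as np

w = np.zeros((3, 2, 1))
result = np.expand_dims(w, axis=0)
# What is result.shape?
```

(1, 3, 2, 1)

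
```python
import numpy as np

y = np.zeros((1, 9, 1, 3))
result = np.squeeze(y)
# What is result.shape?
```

(9, 3)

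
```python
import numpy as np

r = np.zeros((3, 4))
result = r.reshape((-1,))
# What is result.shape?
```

(12,)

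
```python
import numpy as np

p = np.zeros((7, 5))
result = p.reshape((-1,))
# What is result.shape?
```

(35,)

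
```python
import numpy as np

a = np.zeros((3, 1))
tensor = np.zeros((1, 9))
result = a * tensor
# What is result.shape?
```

(3, 9)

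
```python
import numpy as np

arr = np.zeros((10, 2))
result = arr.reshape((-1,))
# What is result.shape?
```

(20,)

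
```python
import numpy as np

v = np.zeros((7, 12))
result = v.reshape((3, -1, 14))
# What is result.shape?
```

(3, 2, 14)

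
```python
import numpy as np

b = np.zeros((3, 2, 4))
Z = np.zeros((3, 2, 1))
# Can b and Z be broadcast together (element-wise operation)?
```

Yes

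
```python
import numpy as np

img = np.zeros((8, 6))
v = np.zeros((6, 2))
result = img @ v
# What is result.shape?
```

(8, 2)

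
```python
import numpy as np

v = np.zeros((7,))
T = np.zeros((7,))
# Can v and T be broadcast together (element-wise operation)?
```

Yes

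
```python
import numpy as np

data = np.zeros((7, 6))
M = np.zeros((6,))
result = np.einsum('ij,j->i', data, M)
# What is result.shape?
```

(7,)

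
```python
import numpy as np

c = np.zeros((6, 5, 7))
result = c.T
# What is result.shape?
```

(7, 5, 6)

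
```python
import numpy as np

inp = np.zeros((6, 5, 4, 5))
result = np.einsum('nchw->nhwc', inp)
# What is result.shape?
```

(6, 4, 5, 5)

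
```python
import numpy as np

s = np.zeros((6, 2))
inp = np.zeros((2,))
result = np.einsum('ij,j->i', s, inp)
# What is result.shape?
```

(6,)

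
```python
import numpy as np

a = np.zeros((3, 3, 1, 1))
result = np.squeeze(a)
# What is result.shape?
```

(3, 3)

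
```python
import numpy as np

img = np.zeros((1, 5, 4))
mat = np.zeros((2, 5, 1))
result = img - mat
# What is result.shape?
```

(2, 5, 4)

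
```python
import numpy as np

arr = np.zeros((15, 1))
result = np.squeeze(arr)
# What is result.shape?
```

(15,)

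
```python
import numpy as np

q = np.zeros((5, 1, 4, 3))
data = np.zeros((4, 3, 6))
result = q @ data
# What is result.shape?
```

(5, 4, 4, 6)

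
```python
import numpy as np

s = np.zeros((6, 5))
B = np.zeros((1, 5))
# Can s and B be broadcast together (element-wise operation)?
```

Yes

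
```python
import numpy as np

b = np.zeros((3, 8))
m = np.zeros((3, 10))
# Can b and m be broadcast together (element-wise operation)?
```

No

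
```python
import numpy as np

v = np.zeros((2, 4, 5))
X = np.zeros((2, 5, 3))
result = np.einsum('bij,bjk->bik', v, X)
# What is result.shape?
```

(2, 4, 3)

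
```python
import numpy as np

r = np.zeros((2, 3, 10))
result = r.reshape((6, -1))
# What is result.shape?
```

(6, 10)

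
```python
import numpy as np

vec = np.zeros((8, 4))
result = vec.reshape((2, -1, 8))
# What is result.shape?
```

(2, 2, 8)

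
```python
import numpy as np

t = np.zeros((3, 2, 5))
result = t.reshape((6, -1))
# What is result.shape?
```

(6, 5)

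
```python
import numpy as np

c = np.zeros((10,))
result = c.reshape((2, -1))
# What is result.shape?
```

(2, 5)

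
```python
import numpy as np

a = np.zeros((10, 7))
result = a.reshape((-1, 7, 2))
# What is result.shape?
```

(5, 7, 2)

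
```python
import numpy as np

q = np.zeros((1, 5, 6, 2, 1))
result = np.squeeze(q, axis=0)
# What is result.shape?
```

(5, 6, 2, 1)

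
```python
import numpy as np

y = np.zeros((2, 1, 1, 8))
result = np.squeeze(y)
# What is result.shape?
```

(2, 8)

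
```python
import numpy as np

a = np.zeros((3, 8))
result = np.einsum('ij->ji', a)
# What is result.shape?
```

(8, 3)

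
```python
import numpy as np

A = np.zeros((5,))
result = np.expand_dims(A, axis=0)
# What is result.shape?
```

(1, 5)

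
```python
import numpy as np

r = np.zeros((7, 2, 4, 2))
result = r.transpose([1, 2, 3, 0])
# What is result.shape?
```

(2, 4, 2, 7)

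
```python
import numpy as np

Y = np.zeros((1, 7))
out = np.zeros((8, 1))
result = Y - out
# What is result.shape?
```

(8, 7)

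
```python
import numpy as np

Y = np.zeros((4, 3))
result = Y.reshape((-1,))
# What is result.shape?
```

(12,)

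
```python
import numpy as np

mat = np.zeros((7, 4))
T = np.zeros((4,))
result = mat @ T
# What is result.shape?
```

(7,)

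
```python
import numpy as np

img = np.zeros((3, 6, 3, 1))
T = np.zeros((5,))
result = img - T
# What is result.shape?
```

(3, 6, 3, 5)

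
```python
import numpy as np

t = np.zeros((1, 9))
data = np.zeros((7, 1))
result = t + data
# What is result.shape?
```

(7, 9)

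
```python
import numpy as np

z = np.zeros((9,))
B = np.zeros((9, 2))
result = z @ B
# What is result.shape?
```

(2,)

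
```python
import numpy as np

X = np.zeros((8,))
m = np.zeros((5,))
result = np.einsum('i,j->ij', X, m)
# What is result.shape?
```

(8, 5)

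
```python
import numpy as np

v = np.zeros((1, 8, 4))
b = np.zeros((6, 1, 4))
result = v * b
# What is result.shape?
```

(6, 8, 4)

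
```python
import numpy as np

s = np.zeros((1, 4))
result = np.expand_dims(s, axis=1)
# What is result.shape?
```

(1, 1, 4)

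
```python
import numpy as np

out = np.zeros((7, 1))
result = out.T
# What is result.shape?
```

(1, 7)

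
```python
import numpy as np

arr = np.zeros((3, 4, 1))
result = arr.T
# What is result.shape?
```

(1, 4, 3)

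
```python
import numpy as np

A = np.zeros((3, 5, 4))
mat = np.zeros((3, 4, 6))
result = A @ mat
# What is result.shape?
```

(3, 5, 6)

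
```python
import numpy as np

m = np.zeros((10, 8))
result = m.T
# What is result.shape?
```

(8, 10)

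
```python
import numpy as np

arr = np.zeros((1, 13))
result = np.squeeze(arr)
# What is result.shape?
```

(13,)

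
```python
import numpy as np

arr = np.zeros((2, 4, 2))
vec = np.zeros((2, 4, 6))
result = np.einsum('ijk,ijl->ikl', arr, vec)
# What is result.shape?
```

(2, 2, 6)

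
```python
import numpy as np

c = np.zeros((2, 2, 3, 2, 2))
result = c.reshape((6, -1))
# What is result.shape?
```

(6, 8)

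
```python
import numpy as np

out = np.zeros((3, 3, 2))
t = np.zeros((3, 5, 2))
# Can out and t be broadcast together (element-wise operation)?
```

No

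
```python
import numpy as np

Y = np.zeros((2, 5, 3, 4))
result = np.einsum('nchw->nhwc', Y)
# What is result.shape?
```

(2, 3, 4, 5)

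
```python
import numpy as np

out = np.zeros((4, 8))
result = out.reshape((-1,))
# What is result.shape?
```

(32,)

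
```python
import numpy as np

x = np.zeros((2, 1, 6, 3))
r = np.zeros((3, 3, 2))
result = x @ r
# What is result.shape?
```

(2, 3, 6, 2)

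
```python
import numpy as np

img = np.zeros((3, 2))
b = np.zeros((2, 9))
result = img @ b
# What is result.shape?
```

(3, 9)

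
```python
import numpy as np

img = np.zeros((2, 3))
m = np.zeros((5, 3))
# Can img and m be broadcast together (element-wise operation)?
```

No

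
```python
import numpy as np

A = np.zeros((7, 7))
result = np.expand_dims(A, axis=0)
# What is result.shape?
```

(1, 7, 7)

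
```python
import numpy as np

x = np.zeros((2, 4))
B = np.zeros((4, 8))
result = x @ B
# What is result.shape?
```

(2, 8)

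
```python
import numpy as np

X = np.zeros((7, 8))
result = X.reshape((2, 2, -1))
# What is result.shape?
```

(2, 2, 14)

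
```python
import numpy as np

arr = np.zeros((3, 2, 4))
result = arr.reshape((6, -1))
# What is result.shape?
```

(6, 4)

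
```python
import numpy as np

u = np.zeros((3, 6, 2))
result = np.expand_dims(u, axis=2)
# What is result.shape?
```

(3, 6, 1, 2)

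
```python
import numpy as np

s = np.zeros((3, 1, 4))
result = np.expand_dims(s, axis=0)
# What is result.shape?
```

(1, 3, 1, 4)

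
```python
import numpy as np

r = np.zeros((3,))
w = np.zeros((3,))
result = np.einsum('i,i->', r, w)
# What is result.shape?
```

()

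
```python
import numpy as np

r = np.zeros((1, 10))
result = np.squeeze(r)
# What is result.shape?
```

(10,)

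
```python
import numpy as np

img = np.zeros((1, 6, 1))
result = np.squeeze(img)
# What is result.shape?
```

(6,)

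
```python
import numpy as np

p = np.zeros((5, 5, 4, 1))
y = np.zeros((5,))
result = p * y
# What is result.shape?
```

(5, 5, 4, 5)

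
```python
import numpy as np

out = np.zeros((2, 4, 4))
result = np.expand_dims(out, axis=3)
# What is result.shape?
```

(2, 4, 4, 1)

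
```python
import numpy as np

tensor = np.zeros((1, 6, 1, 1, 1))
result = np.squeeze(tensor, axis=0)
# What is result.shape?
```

(6, 1, 1, 1)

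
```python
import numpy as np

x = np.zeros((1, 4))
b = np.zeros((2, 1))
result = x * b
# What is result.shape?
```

(2, 4)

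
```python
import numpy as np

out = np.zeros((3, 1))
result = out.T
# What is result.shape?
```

(1, 3)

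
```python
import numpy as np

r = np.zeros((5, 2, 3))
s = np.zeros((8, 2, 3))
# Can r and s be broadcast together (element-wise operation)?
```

No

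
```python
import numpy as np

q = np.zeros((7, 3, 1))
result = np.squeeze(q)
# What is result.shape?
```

(7, 3)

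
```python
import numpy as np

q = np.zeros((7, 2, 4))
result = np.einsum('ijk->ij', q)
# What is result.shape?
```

(7, 2)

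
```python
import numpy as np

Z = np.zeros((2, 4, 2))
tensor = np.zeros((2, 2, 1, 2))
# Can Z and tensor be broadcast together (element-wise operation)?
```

Yes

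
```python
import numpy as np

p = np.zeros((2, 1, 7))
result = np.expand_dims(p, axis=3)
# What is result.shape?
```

(2, 1, 7, 1)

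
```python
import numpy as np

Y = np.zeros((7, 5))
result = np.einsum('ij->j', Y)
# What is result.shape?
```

(5,)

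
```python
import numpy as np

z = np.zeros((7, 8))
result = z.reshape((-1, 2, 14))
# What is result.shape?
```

(2, 2, 14)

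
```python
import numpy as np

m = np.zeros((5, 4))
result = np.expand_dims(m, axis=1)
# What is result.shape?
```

(5, 1, 4)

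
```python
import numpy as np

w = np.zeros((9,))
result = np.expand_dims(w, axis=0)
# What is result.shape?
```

(1, 9)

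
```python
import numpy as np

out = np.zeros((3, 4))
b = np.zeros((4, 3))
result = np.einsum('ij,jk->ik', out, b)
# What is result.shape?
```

(3, 3)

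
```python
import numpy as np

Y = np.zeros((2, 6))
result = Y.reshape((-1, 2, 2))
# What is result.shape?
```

(3, 2, 2)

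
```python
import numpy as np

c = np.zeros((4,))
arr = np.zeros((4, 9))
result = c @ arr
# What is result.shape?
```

(9,)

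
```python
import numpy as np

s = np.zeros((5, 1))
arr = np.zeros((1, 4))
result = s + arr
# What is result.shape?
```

(5, 4)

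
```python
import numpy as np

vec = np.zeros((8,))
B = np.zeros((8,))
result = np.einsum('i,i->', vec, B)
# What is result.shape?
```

()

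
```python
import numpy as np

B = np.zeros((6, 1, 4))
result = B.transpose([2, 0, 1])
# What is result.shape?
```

(4, 6, 1)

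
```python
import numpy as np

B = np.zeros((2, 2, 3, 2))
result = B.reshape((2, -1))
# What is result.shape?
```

(2, 12)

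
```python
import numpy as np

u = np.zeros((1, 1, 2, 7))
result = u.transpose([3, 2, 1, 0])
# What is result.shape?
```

(7, 2, 1, 1)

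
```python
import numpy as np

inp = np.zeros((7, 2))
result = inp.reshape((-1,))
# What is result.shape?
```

(14,)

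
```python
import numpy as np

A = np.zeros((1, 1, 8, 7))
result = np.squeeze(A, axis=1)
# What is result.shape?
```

(1, 8, 7)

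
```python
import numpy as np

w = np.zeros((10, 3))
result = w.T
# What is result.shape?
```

(3, 10)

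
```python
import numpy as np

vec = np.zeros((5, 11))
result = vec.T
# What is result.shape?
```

(11, 5)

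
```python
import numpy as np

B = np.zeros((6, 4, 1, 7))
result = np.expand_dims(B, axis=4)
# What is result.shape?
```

(6, 4, 1, 7, 1)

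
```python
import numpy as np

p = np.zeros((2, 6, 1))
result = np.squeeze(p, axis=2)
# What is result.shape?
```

(2, 6)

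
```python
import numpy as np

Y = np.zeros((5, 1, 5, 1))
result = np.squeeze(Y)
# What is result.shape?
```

(5, 5)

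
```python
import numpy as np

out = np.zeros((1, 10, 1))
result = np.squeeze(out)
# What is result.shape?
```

(10,)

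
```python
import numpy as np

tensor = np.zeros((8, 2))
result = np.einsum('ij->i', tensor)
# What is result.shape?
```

(8,)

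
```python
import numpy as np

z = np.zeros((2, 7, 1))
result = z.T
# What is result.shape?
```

(1, 7, 2)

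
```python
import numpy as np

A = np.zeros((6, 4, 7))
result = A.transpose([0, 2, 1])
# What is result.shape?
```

(6, 7, 4)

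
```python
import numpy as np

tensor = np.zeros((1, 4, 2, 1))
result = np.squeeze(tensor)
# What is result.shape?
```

(4, 2)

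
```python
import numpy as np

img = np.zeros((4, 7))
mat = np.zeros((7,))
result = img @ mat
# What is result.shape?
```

(4,)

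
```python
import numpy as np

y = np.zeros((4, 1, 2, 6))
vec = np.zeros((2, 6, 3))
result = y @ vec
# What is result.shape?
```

(4, 2, 2, 3)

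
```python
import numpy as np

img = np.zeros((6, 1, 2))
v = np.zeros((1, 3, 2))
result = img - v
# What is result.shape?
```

(6, 3, 2)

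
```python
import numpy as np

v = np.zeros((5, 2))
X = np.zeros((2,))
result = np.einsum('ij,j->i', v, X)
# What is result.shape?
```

(5,)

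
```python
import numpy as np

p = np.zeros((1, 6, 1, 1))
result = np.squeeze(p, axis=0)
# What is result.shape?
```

(6, 1, 1)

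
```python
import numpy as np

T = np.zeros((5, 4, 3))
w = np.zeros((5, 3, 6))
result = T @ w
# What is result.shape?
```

(5, 4, 6)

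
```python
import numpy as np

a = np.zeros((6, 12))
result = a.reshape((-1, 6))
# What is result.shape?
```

(12, 6)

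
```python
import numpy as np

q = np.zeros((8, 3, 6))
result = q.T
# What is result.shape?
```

(6, 3, 8)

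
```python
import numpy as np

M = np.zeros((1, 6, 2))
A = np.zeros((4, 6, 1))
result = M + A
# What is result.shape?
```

(4, 6, 2)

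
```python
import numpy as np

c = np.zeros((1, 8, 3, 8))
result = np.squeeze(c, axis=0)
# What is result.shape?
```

(8, 3, 8)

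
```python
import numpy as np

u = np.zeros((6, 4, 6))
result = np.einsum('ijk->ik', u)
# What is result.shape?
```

(6, 6)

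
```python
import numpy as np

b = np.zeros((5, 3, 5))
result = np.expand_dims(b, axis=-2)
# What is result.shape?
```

(5, 3, 1, 5)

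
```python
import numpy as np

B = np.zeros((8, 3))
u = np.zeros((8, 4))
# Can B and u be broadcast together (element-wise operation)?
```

No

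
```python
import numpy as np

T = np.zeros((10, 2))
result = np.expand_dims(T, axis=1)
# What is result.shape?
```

(10, 1, 2)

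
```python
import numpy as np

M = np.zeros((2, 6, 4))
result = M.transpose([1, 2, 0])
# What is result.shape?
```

(6, 4, 2)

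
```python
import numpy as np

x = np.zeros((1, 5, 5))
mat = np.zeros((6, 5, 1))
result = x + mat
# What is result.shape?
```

(6, 5, 5)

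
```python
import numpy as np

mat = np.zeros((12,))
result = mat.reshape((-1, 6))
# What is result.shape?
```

(2, 6)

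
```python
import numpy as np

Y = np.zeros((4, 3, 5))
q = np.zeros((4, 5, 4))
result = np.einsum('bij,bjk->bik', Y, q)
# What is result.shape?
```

(4, 3, 4)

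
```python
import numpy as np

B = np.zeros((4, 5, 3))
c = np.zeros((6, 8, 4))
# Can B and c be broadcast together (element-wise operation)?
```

No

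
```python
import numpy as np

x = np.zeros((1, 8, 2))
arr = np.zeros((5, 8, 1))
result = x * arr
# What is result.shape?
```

(5, 8, 2)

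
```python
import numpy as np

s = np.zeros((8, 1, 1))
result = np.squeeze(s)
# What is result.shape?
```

(8,)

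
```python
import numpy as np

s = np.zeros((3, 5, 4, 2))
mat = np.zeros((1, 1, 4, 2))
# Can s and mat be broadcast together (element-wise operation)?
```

Yes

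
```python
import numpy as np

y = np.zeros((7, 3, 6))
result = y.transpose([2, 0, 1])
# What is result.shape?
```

(6, 7, 3)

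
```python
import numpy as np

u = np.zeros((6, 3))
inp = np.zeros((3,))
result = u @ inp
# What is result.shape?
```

(6,)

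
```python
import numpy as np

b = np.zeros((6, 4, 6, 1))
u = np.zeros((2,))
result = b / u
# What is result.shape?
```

(6, 4, 6, 2)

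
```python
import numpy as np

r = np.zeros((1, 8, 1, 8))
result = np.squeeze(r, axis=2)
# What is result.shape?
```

(1, 8, 8)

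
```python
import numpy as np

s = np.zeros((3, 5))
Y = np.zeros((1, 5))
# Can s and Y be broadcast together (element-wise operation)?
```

Yes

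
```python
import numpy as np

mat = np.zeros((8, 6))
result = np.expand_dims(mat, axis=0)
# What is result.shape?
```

(1, 8, 6)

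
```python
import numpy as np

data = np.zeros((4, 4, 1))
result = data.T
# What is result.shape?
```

(1, 4, 4)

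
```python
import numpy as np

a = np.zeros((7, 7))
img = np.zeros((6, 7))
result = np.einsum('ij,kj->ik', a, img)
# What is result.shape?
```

(7, 6)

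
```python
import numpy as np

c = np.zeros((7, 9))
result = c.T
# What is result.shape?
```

(9, 7)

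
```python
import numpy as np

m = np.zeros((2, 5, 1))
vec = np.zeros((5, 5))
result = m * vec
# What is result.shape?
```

(2, 5, 5)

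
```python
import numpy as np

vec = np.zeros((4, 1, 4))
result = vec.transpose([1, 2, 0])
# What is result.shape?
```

(1, 4, 4)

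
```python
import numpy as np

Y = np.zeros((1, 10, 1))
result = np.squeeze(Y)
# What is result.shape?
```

(10,)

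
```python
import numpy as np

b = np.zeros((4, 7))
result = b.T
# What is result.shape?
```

(7, 4)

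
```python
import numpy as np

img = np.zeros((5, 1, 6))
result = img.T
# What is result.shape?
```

(6, 1, 5)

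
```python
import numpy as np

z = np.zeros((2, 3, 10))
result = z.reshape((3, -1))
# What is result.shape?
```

(3, 20)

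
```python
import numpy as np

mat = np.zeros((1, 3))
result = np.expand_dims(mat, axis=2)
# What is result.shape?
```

(1, 3, 1)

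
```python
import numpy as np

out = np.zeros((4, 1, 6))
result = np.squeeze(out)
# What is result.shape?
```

(4, 6)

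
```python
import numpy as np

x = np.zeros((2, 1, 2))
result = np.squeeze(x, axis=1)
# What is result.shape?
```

(2, 2)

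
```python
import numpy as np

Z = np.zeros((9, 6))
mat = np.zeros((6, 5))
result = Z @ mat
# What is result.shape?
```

(9, 5)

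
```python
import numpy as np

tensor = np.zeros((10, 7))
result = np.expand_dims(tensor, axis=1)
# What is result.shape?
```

(10, 1, 7)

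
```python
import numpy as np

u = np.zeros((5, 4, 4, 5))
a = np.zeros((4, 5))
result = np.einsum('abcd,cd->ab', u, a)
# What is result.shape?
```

(5, 4)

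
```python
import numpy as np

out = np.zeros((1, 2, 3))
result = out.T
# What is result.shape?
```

(3, 2, 1)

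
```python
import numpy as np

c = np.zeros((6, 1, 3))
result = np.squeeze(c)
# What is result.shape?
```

(6, 3)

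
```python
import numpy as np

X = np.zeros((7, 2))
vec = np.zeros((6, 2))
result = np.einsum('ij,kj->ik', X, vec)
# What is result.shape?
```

(7, 6)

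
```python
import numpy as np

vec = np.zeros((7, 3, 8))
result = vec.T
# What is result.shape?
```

(8, 3, 7)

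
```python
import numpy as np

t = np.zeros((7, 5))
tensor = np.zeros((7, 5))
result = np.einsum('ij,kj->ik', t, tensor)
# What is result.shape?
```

(7, 7)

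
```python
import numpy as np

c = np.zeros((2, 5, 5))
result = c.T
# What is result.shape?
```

(5, 5, 2)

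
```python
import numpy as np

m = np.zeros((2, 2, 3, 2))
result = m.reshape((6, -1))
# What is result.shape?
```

(6, 4)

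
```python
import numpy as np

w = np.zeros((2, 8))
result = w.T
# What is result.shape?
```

(8, 2)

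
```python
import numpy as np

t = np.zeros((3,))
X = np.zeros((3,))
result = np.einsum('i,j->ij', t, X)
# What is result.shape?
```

(3, 3)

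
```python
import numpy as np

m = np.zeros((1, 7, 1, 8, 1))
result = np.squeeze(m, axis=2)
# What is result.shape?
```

(1, 7, 8, 1)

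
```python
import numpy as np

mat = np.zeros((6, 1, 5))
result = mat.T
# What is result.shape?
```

(5, 1, 6)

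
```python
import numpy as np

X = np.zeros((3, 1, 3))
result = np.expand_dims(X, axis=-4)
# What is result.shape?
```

(1, 3, 1, 3)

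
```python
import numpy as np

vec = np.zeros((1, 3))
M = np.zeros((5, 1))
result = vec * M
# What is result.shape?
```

(5, 3)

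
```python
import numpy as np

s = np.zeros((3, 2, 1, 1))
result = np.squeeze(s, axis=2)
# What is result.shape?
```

(3, 2, 1)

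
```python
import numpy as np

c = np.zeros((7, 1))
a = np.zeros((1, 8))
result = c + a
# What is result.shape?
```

(7, 8)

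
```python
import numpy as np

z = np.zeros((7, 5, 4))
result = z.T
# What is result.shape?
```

(4, 5, 7)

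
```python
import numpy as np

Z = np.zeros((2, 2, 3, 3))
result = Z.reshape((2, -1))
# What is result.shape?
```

(2, 18)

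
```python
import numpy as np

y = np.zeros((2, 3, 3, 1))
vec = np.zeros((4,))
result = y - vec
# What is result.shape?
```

(2, 3, 3, 4)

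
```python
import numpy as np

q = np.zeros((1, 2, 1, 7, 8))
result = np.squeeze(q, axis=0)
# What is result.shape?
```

(2, 1, 7, 8)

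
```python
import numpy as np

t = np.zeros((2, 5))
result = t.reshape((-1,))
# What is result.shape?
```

(10,)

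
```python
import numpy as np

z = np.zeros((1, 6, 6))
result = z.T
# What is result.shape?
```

(6, 6, 1)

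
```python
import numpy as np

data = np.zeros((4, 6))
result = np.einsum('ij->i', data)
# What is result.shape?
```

(4,)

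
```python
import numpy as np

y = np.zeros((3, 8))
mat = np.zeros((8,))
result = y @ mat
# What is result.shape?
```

(3,)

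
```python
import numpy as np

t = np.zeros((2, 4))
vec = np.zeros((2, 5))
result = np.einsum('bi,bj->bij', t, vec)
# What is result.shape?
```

(2, 4, 5)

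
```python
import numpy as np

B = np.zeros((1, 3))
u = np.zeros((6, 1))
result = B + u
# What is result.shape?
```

(6, 3)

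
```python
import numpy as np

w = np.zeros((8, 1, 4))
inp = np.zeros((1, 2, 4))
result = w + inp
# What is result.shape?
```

(8, 2, 4)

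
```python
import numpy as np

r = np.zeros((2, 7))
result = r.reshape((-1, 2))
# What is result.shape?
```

(7, 2)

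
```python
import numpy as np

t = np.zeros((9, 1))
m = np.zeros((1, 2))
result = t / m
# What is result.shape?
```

(9, 2)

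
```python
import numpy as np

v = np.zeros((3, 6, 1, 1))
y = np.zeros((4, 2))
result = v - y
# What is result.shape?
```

(3, 6, 4, 2)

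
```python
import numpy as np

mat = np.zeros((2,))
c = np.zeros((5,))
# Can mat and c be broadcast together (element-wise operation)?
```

No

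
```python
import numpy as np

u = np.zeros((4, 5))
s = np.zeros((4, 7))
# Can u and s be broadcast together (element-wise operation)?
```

No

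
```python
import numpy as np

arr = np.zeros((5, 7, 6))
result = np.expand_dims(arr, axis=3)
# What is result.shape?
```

(5, 7, 6, 1)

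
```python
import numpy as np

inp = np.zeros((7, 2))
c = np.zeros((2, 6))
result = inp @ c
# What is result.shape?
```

(7, 6)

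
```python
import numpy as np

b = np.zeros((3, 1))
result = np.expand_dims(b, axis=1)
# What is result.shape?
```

(3, 1, 1)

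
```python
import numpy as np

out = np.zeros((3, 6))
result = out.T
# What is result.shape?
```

(6, 3)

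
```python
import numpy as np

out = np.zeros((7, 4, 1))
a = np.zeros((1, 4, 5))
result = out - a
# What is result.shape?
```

(7, 4, 5)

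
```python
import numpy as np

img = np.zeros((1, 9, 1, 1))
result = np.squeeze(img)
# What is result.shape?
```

(9,)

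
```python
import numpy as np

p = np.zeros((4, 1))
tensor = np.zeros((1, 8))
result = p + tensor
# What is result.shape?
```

(4, 8)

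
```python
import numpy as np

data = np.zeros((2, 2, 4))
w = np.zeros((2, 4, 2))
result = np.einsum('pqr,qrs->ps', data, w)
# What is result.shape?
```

(2, 2)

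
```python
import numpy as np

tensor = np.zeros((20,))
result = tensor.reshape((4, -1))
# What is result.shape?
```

(4, 5)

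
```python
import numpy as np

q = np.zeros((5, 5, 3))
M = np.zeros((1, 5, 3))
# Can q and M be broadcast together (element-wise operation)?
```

Yes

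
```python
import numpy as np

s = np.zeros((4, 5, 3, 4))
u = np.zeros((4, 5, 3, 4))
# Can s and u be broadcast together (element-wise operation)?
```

Yes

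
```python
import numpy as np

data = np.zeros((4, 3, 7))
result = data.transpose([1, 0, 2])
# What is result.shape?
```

(3, 4, 7)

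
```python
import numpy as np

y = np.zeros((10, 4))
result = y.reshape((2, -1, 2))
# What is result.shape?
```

(2, 10, 2)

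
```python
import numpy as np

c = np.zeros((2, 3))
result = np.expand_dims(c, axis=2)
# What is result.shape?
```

(2, 3, 1)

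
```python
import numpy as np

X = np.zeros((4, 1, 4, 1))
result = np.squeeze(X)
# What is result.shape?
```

(4, 4)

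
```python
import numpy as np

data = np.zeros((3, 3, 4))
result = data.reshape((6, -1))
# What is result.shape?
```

(6, 6)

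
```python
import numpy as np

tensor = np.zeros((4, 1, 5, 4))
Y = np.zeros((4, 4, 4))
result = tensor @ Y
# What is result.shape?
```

(4, 4, 5, 4)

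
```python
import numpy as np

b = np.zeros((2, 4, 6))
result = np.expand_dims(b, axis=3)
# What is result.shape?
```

(2, 4, 6, 1)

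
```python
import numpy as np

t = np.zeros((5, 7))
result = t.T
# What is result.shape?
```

(7, 5)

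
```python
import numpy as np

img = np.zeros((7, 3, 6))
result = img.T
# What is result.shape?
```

(6, 3, 7)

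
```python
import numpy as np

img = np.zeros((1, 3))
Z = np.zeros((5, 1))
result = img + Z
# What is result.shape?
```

(5, 3)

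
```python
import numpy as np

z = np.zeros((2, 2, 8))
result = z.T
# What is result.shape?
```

(8, 2, 2)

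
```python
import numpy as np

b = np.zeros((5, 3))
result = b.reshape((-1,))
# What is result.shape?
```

(15,)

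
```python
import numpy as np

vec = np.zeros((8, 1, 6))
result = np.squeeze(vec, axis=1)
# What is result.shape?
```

(8, 6)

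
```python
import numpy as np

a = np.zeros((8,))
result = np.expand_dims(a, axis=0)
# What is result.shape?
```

(1, 8)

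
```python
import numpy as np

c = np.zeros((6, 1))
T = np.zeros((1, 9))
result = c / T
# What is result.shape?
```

(6, 9)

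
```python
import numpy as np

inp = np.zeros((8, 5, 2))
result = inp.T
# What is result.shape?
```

(2, 5, 8)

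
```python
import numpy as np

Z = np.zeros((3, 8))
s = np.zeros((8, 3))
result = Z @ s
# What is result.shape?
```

(3, 3)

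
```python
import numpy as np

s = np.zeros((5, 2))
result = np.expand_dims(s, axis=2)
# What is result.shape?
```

(5, 2, 1)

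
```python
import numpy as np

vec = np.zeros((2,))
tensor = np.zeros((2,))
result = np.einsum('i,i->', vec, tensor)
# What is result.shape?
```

()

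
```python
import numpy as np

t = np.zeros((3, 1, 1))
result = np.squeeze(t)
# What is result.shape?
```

(3,)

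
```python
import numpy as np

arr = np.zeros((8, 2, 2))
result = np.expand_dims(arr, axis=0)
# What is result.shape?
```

(1, 8, 2, 2)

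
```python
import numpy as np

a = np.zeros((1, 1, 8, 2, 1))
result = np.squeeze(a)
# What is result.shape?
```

(8, 2)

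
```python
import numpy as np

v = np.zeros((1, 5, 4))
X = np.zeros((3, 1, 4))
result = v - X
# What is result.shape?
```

(3, 5, 4)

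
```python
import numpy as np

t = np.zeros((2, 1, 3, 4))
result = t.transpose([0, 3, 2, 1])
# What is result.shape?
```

(2, 4, 3, 1)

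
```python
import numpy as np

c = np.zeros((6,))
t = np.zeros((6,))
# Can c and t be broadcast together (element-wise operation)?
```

Yes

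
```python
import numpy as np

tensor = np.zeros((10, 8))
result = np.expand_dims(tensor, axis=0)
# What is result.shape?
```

(1, 10, 8)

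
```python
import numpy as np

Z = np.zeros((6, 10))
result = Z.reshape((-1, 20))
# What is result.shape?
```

(3, 20)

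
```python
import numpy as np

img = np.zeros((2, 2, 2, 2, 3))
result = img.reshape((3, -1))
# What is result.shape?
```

(3, 16)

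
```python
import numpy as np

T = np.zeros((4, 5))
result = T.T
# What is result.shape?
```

(5, 4)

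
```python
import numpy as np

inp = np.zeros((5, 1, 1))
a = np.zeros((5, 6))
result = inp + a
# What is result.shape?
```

(5, 5, 6)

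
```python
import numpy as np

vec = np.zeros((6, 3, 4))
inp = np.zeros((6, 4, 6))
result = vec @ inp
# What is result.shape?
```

(6, 3, 6)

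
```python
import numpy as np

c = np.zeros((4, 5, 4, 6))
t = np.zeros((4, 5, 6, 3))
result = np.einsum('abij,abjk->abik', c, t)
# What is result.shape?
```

(4, 5, 4, 3)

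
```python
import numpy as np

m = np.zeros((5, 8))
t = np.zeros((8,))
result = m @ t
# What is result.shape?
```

(5,)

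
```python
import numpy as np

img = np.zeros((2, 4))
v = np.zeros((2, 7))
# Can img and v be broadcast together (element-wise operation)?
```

No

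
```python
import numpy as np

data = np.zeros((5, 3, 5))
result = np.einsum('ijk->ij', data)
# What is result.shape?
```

(5, 3)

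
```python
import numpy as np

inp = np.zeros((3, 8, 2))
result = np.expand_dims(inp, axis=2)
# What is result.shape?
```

(3, 8, 1, 2)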